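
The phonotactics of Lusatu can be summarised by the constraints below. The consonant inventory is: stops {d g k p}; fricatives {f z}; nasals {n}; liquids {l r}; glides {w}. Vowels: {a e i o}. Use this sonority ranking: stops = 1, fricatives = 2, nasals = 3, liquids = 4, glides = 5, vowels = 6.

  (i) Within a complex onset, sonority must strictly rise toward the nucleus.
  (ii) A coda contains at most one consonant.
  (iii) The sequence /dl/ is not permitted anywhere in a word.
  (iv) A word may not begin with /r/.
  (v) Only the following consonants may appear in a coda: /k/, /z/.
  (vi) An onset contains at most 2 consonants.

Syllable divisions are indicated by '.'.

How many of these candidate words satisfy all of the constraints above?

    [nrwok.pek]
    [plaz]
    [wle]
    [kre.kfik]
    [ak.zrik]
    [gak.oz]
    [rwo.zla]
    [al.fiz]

4

[nrwok.pek] — violates constraint (vi): syllable 1 onset /nrw/ has 3 consonants (> 2) → ill-formed
[plaz] — σ1 onset /pl/ (1→4 rises), coda /z/ ok → well-formed
[wle] — violates constraint (i): syllable 1 onset /wl/: /w/ (glide, 5) → /l/ (liquid, 4) does not rise → ill-formed
[kre.kfik] — σ1 onset /kr/ (1→4 rises), coda /∅/ ok; σ2 onset /kf/ (1→2 rises), coda /k/ ok → well-formed
[ak.zrik] — σ1 onset /∅/, coda /k/ ok; σ2 onset /zr/ (2→4 rises), coda /k/ ok → well-formed
[gak.oz] — σ1 onset /g/, coda /k/ ok; σ2 onset /∅/, coda /z/ ok → well-formed
[rwo.zla] — violates constraint (iv): word begins with /r/ → ill-formed
[al.fiz] — violates constraint (v): syllable 1 coda contains /l/, which is not a licensed coda consonant → ill-formed
Well-formed: [plaz], [kre.kfik], [ak.zrik], [gak.oz] → 4.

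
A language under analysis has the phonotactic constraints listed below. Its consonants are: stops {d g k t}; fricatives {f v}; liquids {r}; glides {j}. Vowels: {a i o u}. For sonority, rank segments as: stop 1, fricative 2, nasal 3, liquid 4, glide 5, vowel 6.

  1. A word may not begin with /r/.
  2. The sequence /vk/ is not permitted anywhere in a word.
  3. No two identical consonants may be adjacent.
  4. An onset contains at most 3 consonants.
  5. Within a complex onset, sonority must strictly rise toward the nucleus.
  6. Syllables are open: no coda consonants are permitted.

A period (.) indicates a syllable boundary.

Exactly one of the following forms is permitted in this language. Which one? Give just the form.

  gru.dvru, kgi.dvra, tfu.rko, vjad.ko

gru.dvru — σ1 onset /gr/ (1→4 rises), coda /∅/ ok; σ2 onset /dvr/ (1→2→4 rises), coda /∅/ ok → permitted
kgi.dvra — violates constraint 5: syllable 1 onset /kg/: /k/ (stop, 1) → /g/ (stop, 1) does not rise → not permitted
tfu.rko — violates constraint 5: syllable 2 onset /rk/: /r/ (liquid, 4) → /k/ (stop, 1) does not rise → not permitted
vjad.ko — violates constraint 6: syllable 1 coda /d/ has 1 consonant (> 0) → not permitted

gru.dvru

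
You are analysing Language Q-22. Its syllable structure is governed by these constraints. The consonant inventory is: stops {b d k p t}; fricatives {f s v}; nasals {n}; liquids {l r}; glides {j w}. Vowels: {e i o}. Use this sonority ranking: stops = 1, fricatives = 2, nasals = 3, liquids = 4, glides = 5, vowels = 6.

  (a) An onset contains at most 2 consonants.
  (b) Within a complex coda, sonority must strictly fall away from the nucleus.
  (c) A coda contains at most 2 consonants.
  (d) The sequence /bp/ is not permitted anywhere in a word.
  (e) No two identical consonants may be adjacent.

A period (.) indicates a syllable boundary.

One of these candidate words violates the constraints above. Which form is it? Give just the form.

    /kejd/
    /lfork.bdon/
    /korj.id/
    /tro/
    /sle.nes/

/korj.id/

/kejd/ — σ1 onset /k/, coda /jd/ (5→1 falls) ok → phonotactically legal
/lfork.bdon/ — σ1 onset /lf/ (2C), coda /rk/ (4→1 falls) ok; σ2 onset /bd/ (2C), coda /n/ ok → phonotactically legal
/korj.id/ — violates constraint (b): syllable 1 coda /rj/: /r/ (liquid, 4) → /j/ (glide, 5) does not fall → phonotactically illegal
/tro/ — σ1 onset /tr/ (2C), coda /∅/ ok → phonotactically legal
/sle.nes/ — σ1 onset /sl/ (2C), coda /∅/ ok; σ2 onset /n/, coda /s/ ok → phonotactically legal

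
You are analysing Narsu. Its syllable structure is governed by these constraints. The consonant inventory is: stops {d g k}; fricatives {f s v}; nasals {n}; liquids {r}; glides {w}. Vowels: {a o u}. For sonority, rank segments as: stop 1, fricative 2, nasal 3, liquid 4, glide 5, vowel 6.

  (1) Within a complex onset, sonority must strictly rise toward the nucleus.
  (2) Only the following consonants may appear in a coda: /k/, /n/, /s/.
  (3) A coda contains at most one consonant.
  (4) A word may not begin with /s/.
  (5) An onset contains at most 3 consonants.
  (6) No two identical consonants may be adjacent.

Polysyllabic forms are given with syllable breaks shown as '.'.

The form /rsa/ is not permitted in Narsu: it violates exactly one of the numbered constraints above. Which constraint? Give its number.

1

/rsa/: syllable 1 onset /rs/: /r/ (liquid, 4) → /s/ (fricative, 2) does not rise.
This is a violation of constraint 1: "Within a complex onset, sonority must strictly rise toward the nucleus."
The remaining constraints (2, 3, 4, 5, 6) are satisfied.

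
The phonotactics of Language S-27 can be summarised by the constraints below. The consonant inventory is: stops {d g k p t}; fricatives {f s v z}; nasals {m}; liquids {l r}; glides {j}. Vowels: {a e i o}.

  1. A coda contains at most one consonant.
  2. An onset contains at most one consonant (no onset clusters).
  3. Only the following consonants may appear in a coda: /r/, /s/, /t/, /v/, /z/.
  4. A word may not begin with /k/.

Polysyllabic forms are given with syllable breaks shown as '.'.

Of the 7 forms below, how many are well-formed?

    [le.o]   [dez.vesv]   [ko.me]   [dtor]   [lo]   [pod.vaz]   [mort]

[le.o] — σ1 onset /l/, coda /∅/ ok; σ2 onset /∅/, coda /∅/ ok → well-formed
[dez.vesv] — violates constraint 1: syllable 2 coda /sv/ has 2 consonants (> 1) → ill-formed
[ko.me] — violates constraint 4: word begins with /k/ → ill-formed
[dtor] — violates constraint 2: syllable 1 onset /dt/ has 2 consonants (> 1) → ill-formed
[lo] — σ1 onset /l/, coda /∅/ ok → well-formed
[pod.vaz] — violates constraint 3: syllable 1 coda contains /d/, which is not a licensed coda consonant → ill-formed
[mort] — violates constraint 1: syllable 1 coda /rt/ has 2 consonants (> 1) → ill-formed
Well-formed: [le.o], [lo] → 2.

2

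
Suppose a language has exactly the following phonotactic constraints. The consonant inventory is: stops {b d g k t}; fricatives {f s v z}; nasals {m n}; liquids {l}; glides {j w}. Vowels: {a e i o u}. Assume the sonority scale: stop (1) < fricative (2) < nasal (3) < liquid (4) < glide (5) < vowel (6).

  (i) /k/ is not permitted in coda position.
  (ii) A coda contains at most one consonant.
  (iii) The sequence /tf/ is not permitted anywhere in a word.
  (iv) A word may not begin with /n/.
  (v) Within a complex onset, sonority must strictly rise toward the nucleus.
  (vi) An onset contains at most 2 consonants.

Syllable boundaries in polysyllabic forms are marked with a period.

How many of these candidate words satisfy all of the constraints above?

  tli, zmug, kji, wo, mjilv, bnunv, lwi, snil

6

tli — σ1 onset /tl/ (1→4 rises), coda /∅/ ok → permitted
zmug — σ1 onset /zm/ (2→3 rises), coda /g/ ok → permitted
kji — σ1 onset /kj/ (1→5 rises), coda /∅/ ok → permitted
wo — σ1 onset /w/, coda /∅/ ok → permitted
mjilv — violates constraint (ii): syllable 1 coda /lv/ has 2 consonants (> 1) → not permitted
bnunv — violates constraint (ii): syllable 1 coda /nv/ has 2 consonants (> 1) → not permitted
lwi — σ1 onset /lw/ (4→5 rises), coda /∅/ ok → permitted
snil — σ1 onset /sn/ (2→3 rises), coda /l/ ok → permitted
Permitted: tli, zmug, kji, wo, lwi, snil → 6.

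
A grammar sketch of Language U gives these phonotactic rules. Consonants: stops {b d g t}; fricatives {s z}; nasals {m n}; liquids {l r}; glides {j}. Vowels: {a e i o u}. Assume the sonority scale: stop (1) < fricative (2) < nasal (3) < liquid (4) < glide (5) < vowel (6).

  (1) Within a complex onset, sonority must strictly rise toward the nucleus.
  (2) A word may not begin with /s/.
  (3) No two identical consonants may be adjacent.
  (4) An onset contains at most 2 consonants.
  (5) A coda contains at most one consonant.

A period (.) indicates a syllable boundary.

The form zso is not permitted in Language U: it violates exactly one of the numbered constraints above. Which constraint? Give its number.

1

zso: syllable 1 onset /zs/: /z/ (fricative, 2) → /s/ (fricative, 2) does not rise.
This is a violation of constraint 1: "Within a complex onset, sonority must strictly rise toward the nucleus."
The remaining constraints (2, 3, 4, 5) are satisfied.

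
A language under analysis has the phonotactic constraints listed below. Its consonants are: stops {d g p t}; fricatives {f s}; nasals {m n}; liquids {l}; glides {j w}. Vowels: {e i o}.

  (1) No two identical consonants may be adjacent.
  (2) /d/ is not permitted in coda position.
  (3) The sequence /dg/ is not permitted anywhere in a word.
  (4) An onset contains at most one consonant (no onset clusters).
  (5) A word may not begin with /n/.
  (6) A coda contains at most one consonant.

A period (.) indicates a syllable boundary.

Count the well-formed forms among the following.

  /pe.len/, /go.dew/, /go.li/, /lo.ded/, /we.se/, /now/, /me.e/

5

/pe.len/ — σ1 onset /p/, coda /∅/ ok; σ2 onset /l/, coda /n/ ok → well-formed
/go.dew/ — σ1 onset /g/, coda /∅/ ok; σ2 onset /d/, coda /w/ ok → well-formed
/go.li/ — σ1 onset /g/, coda /∅/ ok; σ2 onset /l/, coda /∅/ ok → well-formed
/lo.ded/ — violates constraint 2: syllable 2 coda contains /d/ → ill-formed
/we.se/ — σ1 onset /w/, coda /∅/ ok; σ2 onset /s/, coda /∅/ ok → well-formed
/now/ — violates constraint 5: word begins with /n/ → ill-formed
/me.e/ — σ1 onset /m/, coda /∅/ ok; σ2 onset /∅/, coda /∅/ ok → well-formed
Well-formed: /pe.len/, /go.dew/, /go.li/, /we.se/, /me.e/ → 5.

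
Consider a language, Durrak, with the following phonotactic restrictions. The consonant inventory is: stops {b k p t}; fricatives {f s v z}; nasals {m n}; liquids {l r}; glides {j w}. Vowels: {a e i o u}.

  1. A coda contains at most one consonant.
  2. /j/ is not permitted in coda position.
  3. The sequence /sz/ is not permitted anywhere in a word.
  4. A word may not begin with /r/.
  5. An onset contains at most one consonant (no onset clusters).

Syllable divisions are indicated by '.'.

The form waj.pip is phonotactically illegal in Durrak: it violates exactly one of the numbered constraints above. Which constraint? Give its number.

waj.pip: syllable 1 coda contains /j/.
This is a violation of constraint 2: "/j/ is not permitted in coda position."
The remaining constraints (1, 3, 4, 5) are satisfied.

2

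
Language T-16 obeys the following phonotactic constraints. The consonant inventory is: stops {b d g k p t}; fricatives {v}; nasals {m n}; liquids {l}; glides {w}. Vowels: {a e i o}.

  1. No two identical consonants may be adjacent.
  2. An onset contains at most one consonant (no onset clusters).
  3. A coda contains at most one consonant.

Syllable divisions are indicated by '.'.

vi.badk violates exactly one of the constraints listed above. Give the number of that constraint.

vi.badk: syllable 2 coda /dk/ has 2 consonants (> 1).
This is a violation of constraint 3: "A coda contains at most one consonant."
The remaining constraints (1, 2) are satisfied.

3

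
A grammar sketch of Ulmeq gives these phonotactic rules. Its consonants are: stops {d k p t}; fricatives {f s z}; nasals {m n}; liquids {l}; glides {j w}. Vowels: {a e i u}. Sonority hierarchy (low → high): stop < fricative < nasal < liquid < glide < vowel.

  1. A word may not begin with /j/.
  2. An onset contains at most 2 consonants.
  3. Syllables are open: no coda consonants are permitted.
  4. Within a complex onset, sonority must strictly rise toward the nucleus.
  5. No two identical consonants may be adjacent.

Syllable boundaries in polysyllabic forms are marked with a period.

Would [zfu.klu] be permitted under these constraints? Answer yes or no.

[zfu.klu] — violates constraint 4: syllable 1 onset /zf/: /z/ (fricative, 2) → /f/ (fricative, 2) does not rise → not permitted

no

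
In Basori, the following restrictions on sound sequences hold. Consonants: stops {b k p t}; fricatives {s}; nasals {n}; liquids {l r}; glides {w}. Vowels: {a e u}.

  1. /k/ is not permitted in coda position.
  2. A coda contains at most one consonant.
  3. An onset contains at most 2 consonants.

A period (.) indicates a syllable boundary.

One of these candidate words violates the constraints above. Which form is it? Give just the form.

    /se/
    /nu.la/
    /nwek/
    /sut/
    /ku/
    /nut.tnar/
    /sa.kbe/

/nwek/

/se/ — σ1 onset /s/, coda /∅/ ok → permitted
/nu.la/ — σ1 onset /n/, coda /∅/ ok; σ2 onset /l/, coda /∅/ ok → permitted
/nwek/ — violates constraint 1: syllable 1 coda contains /k/ → not permitted
/sut/ — σ1 onset /s/, coda /t/ ok → permitted
/ku/ — σ1 onset /k/, coda /∅/ ok → permitted
/nut.tnar/ — σ1 onset /n/, coda /t/ ok; σ2 onset /tn/ (2C), coda /r/ ok → permitted
/sa.kbe/ — σ1 onset /s/, coda /∅/ ok; σ2 onset /kb/ (2C), coda /∅/ ok → permitted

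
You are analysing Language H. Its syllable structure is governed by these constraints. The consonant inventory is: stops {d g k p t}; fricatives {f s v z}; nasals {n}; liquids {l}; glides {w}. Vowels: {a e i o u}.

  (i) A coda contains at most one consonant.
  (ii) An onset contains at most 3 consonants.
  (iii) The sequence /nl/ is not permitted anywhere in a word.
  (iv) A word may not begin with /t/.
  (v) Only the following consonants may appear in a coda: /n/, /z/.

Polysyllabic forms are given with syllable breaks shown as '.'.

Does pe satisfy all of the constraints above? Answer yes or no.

pe — σ1 onset /p/, coda /∅/ ok → permitted

yes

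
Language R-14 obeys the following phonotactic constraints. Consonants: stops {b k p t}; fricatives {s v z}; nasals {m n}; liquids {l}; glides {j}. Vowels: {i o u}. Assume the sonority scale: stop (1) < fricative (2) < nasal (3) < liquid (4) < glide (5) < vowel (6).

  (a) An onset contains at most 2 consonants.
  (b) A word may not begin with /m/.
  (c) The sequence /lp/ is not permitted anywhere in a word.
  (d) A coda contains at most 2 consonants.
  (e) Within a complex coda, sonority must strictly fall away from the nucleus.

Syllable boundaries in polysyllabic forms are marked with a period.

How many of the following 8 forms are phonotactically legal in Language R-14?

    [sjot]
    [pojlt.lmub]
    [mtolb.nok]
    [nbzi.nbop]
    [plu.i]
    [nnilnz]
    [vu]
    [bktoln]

3

[sjot] — σ1 onset /sj/ (2C), coda /t/ ok → phonotactically legal
[pojlt.lmub] — violates constraint (d): syllable 1 coda /jlt/ has 3 consonants (> 2) → phonotactically illegal
[mtolb.nok] — violates constraint (b): word begins with /m/ → phonotactically illegal
[nbzi.nbop] — violates constraint (a): syllable 1 onset /nbz/ has 3 consonants (> 2) → phonotactically illegal
[plu.i] — σ1 onset /pl/ (2C), coda /∅/ ok; σ2 onset /∅/, coda /∅/ ok → phonotactically legal
[nnilnz] — violates constraint (d): syllable 1 coda /lnz/ has 3 consonants (> 2) → phonotactically illegal
[vu] — σ1 onset /v/, coda /∅/ ok → phonotactically legal
[bktoln] — violates constraint (a): syllable 1 onset /bkt/ has 3 consonants (> 2) → phonotactically illegal
Phonotactically legal: [sjot], [plu.i], [vu] → 3.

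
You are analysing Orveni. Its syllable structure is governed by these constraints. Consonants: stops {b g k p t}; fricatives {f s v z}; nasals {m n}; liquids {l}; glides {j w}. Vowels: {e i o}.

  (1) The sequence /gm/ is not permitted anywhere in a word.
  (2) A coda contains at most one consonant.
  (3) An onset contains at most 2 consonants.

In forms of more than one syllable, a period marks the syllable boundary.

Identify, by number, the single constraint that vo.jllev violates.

vo.jllev: syllable 2 onset /jll/ has 3 consonants (> 2).
This is a violation of constraint 3: "An onset contains at most 2 consonants."
The remaining constraints (1, 2) are satisfied.

3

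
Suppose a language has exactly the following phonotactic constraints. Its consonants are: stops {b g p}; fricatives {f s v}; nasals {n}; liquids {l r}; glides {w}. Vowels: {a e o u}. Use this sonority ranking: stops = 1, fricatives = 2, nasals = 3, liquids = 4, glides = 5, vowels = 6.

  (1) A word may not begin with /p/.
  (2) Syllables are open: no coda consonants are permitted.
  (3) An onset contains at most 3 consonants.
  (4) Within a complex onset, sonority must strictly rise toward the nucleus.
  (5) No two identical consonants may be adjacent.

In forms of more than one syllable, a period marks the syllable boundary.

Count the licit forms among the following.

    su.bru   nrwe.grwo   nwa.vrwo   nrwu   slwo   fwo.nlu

6

su.bru — σ1 onset /s/, coda /∅/ ok; σ2 onset /br/ (1→4 rises), coda /∅/ ok → licit
nrwe.grwo — σ1 onset /nrw/ (3→4→5 rises), coda /∅/ ok; σ2 onset /grw/ (1→4→5 rises), coda /∅/ ok → licit
nwa.vrwo — σ1 onset /nw/ (3→5 rises), coda /∅/ ok; σ2 onset /vrw/ (2→4→5 rises), coda /∅/ ok → licit
nrwu — σ1 onset /nrw/ (3→4→5 rises), coda /∅/ ok → licit
slwo — σ1 onset /slw/ (2→4→5 rises), coda /∅/ ok → licit
fwo.nlu — σ1 onset /fw/ (2→5 rises), coda /∅/ ok; σ2 onset /nl/ (3→4 rises), coda /∅/ ok → licit
Licit: su.bru, nrwe.grwo, nwa.vrwo, nrwu, slwo, fwo.nlu → 6.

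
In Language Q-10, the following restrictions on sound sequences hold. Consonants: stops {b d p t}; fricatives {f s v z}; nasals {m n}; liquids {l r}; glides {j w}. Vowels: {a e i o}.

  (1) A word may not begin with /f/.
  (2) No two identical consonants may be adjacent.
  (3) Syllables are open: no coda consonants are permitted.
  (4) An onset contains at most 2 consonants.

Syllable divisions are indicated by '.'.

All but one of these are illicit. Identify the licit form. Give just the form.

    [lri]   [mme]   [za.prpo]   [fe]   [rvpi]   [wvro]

[lri]

[lri] — σ1 onset /lr/ (2C), coda /∅/ ok → licit
[mme] — violates constraint 2: adjacent identical consonants /mm/ → illicit
[za.prpo] — violates constraint 4: syllable 2 onset /prp/ has 3 consonants (> 2) → illicit
[fe] — violates constraint 1: word begins with /f/ → illicit
[rvpi] — violates constraint 4: syllable 1 onset /rvp/ has 3 consonants (> 2) → illicit
[wvro] — violates constraint 4: syllable 1 onset /wvr/ has 3 consonants (> 2) → illicit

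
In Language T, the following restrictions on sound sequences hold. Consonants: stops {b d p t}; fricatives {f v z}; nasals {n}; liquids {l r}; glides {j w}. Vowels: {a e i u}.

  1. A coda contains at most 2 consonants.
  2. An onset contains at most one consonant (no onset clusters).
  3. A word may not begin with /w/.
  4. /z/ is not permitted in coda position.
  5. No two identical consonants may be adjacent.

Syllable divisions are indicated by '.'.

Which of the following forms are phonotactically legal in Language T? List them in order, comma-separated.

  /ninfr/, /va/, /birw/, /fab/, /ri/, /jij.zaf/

/va/, /birw/, /fab/, /ri/, /jij.zaf/

/ninfr/ — violates constraint 1: syllable 1 coda /nfr/ has 3 consonants (> 2) → phonotactically illegal
/va/ — σ1 onset /v/, coda /∅/ ok → phonotactically legal
/birw/ — σ1 onset /b/, coda /rw/ (2C) ok → phonotactically legal
/fab/ — σ1 onset /f/, coda /b/ ok → phonotactically legal
/ri/ — σ1 onset /r/, coda /∅/ ok → phonotactically legal
/jij.zaf/ — σ1 onset /j/, coda /j/ ok; σ2 onset /z/, coda /f/ ok → phonotactically legal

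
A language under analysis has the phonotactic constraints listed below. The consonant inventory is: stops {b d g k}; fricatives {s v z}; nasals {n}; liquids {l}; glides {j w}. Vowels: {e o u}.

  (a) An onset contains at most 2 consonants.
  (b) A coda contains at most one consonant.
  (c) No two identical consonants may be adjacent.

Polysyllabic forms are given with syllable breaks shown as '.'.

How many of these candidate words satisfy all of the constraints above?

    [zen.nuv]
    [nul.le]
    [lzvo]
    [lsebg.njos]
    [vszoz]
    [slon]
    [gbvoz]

1

[zen.nuv] — violates constraint (c): adjacent identical consonants /nn/ → not permitted
[nul.le] — violates constraint (c): adjacent identical consonants /ll/ → not permitted
[lzvo] — violates constraint (a): syllable 1 onset /lzv/ has 3 consonants (> 2) → not permitted
[lsebg.njos] — violates constraint (b): syllable 1 coda /bg/ has 2 consonants (> 1) → not permitted
[vszoz] — violates constraint (a): syllable 1 onset /vsz/ has 3 consonants (> 2) → not permitted
[slon] — σ1 onset /sl/ (2C), coda /n/ ok → permitted
[gbvoz] — violates constraint (a): syllable 1 onset /gbv/ has 3 consonants (> 2) → not permitted
Permitted: [slon] → 1.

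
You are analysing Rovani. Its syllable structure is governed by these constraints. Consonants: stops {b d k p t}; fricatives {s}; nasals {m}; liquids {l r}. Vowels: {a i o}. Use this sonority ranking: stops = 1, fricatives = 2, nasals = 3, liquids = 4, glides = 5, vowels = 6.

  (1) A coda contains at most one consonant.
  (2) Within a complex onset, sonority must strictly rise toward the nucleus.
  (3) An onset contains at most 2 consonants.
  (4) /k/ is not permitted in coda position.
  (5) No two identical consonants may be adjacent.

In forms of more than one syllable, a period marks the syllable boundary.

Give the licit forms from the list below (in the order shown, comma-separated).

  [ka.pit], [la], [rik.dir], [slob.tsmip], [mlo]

[ka.pit], [la], [mlo]

[ka.pit] — σ1 onset /k/, coda /∅/ ok; σ2 onset /p/, coda /t/ ok → licit
[la] — σ1 onset /l/, coda /∅/ ok → licit
[rik.dir] — violates constraint 4: syllable 1 coda contains /k/ → illicit
[slob.tsmip] — violates constraint 3: syllable 2 onset /tsm/ has 3 consonants (> 2) → illicit
[mlo] — σ1 onset /ml/ (3→4 rises), coda /∅/ ok → licit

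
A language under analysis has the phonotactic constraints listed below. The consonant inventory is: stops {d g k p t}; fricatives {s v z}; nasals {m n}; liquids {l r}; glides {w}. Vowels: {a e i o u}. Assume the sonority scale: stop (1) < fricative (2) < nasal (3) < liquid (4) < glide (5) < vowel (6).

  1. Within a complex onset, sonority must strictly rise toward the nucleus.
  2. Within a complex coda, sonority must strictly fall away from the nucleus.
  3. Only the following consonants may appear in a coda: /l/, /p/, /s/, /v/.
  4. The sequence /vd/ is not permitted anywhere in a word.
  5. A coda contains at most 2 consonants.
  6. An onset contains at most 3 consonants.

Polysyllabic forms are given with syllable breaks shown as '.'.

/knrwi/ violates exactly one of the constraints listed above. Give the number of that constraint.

/knrwi/: syllable 1 onset /knrw/ has 4 consonants (> 3).
This is a violation of constraint 6: "An onset contains at most 3 consonants."
The remaining constraints (1, 2, 3, 4, 5) are satisfied.

6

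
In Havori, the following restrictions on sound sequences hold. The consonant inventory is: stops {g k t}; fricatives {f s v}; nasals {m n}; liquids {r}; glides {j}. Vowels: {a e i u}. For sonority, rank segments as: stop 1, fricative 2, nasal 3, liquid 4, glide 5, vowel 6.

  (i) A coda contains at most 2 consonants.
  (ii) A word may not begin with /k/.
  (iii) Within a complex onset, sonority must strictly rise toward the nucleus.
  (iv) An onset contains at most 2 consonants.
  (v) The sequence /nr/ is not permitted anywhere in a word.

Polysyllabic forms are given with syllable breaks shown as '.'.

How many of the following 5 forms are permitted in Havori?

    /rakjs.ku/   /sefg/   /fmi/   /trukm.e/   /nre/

/rakjs.ku/ — violates constraint (i): syllable 1 coda /kjs/ has 3 consonants (> 2) → not permitted
/sefg/ — σ1 onset /s/, coda /fg/ (2C) ok → permitted
/fmi/ — σ1 onset /fm/ (2→3 rises), coda /∅/ ok → permitted
/trukm.e/ — σ1 onset /tr/ (1→4 rises), coda /km/ (2C) ok; σ2 onset /∅/, coda /∅/ ok → permitted
/nre/ — violates constraint (v): contains banned sequence /nr/ → not permitted
Permitted: /sefg/, /fmi/, /trukm.e/ → 3.

3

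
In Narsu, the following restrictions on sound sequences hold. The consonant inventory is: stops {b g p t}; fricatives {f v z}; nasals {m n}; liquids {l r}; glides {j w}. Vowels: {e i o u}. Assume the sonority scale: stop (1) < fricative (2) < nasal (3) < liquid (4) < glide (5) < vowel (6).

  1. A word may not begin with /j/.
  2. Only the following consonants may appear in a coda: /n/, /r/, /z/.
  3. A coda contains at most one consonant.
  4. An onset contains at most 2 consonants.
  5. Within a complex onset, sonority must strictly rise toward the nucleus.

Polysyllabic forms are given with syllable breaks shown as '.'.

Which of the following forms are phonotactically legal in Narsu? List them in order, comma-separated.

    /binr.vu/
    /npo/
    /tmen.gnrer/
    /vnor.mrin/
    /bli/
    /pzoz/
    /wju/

/vnor.mrin/, /bli/, /pzoz/

/binr.vu/ — violates constraint 3: syllable 1 coda /nr/ has 2 consonants (> 1) → phonotactically illegal
/npo/ — violates constraint 5: syllable 1 onset /np/: /n/ (nasal, 3) → /p/ (stop, 1) does not rise → phonotactically illegal
/tmen.gnrer/ — violates constraint 4: syllable 2 onset /gnr/ has 3 consonants (> 2) → phonotactically illegal
/vnor.mrin/ — σ1 onset /vn/ (2→3 rises), coda /r/ ok; σ2 onset /mr/ (3→4 rises), coda /n/ ok → phonotactically legal
/bli/ — σ1 onset /bl/ (1→4 rises), coda /∅/ ok → phonotactically legal
/pzoz/ — σ1 onset /pz/ (1→2 rises), coda /z/ ok → phonotactically legal
/wju/ — violates constraint 5: syllable 1 onset /wj/: /w/ (glide, 5) → /j/ (glide, 5) does not rise → phonotactically illegal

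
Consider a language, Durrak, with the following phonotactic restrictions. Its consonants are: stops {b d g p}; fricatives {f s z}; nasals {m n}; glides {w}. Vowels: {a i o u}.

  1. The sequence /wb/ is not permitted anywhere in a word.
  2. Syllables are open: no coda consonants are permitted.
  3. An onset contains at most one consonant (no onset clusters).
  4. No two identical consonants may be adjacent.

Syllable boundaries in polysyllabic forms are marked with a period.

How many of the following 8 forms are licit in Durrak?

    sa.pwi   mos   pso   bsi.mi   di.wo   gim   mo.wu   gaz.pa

2

sa.pwi — violates constraint 3: syllable 2 onset /pw/ has 2 consonants (> 1) → illicit
mos — violates constraint 2: syllable 1 coda /s/ has 1 consonant (> 0) → illicit
pso — violates constraint 3: syllable 1 onset /ps/ has 2 consonants (> 1) → illicit
bsi.mi — violates constraint 3: syllable 1 onset /bs/ has 2 consonants (> 1) → illicit
di.wo — σ1 onset /d/, coda /∅/ ok; σ2 onset /w/, coda /∅/ ok → licit
gim — violates constraint 2: syllable 1 coda /m/ has 1 consonant (> 0) → illicit
mo.wu — σ1 onset /m/, coda /∅/ ok; σ2 onset /w/, coda /∅/ ok → licit
gaz.pa — violates constraint 2: syllable 1 coda /z/ has 1 consonant (> 0) → illicit
Licit: di.wo, mo.wu → 2.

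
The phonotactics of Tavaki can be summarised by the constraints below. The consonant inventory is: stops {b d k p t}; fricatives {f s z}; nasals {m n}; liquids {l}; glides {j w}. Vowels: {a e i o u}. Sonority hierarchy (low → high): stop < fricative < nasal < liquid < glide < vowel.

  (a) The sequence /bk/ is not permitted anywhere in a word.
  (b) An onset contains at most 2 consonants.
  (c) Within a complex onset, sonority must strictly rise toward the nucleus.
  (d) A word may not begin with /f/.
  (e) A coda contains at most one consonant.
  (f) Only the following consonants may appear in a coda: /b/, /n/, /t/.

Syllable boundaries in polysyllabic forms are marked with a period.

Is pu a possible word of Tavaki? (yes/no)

yes

pu — σ1 onset /p/, coda /∅/ ok → well-formed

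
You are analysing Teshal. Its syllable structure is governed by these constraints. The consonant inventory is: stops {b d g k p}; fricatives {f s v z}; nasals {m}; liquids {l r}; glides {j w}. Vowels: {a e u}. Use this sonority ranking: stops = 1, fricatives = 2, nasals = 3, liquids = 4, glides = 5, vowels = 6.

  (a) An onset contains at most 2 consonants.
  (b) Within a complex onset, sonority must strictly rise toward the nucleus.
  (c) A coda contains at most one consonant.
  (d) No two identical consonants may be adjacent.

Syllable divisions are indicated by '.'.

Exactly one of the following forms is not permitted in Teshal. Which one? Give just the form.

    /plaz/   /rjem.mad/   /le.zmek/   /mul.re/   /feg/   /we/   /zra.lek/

/rjem.mad/

/plaz/ — σ1 onset /pl/ (1→4 rises), coda /z/ ok → permitted
/rjem.mad/ — violates constraint (d): adjacent identical consonants /mm/ → not permitted
/le.zmek/ — σ1 onset /l/, coda /∅/ ok; σ2 onset /zm/ (2→3 rises), coda /k/ ok → permitted
/mul.re/ — σ1 onset /m/, coda /l/ ok; σ2 onset /r/, coda /∅/ ok → permitted
/feg/ — σ1 onset /f/, coda /g/ ok → permitted
/we/ — σ1 onset /w/, coda /∅/ ok → permitted
/zra.lek/ — σ1 onset /zr/ (2→4 rises), coda /∅/ ok; σ2 onset /l/, coda /k/ ok → permitted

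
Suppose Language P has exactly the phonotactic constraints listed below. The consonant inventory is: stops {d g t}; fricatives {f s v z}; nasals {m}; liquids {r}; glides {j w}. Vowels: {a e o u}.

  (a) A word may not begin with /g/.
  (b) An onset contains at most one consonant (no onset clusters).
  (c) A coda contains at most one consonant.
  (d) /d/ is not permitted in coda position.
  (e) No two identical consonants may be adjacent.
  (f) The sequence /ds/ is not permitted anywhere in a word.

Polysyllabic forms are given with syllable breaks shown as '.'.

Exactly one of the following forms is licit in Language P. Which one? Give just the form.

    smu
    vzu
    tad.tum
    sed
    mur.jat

smu — violates constraint (b): syllable 1 onset /sm/ has 2 consonants (> 1) → illicit
vzu — violates constraint (b): syllable 1 onset /vz/ has 2 consonants (> 1) → illicit
tad.tum — violates constraint (d): syllable 1 coda contains /d/ → illicit
sed — violates constraint (d): syllable 1 coda contains /d/ → illicit
mur.jat — σ1 onset /m/, coda /r/ ok; σ2 onset /j/, coda /t/ ok → licit

mur.jat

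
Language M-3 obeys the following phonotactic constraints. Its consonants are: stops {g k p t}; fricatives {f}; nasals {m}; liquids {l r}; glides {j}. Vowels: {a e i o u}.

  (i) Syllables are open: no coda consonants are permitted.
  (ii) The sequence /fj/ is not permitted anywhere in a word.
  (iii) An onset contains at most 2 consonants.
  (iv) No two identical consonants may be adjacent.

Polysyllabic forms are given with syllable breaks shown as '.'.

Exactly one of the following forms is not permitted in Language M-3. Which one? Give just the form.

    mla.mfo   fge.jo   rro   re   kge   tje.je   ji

rro

mla.mfo — σ1 onset /ml/ (2C), coda /∅/ ok; σ2 onset /mf/ (2C), coda /∅/ ok → permitted
fge.jo — σ1 onset /fg/ (2C), coda /∅/ ok; σ2 onset /j/, coda /∅/ ok → permitted
rro — violates constraint (iv): adjacent identical consonants /rr/ → not permitted
re — σ1 onset /r/, coda /∅/ ok → permitted
kge — σ1 onset /kg/ (2C), coda /∅/ ok → permitted
tje.je — σ1 onset /tj/ (2C), coda /∅/ ok; σ2 onset /j/, coda /∅/ ok → permitted
ji — σ1 onset /j/, coda /∅/ ok → permitted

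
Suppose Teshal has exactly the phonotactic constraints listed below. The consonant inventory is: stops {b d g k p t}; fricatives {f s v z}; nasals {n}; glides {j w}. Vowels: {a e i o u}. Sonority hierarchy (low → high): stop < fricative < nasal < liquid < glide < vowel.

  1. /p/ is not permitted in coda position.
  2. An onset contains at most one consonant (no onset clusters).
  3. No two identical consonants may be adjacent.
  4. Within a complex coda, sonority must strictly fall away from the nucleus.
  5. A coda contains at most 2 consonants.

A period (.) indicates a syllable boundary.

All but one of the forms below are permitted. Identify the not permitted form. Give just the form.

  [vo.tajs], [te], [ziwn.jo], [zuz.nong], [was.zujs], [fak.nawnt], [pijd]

[fak.nawnt]

[vo.tajs] — σ1 onset /v/, coda /∅/ ok; σ2 onset /t/, coda /js/ (5→2 falls) ok → permitted
[te] — σ1 onset /t/, coda /∅/ ok → permitted
[ziwn.jo] — σ1 onset /z/, coda /wn/ (5→3 falls) ok; σ2 onset /j/, coda /∅/ ok → permitted
[zuz.nong] — σ1 onset /z/, coda /z/ ok; σ2 onset /n/, coda /ng/ (3→1 falls) ok → permitted
[was.zujs] — σ1 onset /w/, coda /s/ ok; σ2 onset /z/, coda /js/ (5→2 falls) ok → permitted
[fak.nawnt] — violates constraint 5: syllable 2 coda /wnt/ has 3 consonants (> 2) → not permitted
[pijd] — σ1 onset /p/, coda /jd/ (5→1 falls) ok → permitted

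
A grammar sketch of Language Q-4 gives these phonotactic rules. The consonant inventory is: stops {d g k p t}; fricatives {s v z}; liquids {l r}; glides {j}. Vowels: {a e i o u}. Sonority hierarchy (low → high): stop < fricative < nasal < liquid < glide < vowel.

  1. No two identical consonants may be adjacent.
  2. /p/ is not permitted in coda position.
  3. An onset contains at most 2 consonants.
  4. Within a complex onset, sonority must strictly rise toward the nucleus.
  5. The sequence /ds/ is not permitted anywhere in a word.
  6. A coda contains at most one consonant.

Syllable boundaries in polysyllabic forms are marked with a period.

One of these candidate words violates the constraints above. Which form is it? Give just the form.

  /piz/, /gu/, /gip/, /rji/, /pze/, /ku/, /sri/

/piz/ — σ1 onset /p/, coda /z/ ok → phonotactically legal
/gu/ — σ1 onset /g/, coda /∅/ ok → phonotactically legal
/gip/ — violates constraint 2: syllable 1 coda contains /p/ → phonotactically illegal
/rji/ — σ1 onset /rj/ (4→5 rises), coda /∅/ ok → phonotactically legal
/pze/ — σ1 onset /pz/ (1→2 rises), coda /∅/ ok → phonotactically legal
/ku/ — σ1 onset /k/, coda /∅/ ok → phonotactically legal
/sri/ — σ1 onset /sr/ (2→4 rises), coda /∅/ ok → phonotactically legal

/gip/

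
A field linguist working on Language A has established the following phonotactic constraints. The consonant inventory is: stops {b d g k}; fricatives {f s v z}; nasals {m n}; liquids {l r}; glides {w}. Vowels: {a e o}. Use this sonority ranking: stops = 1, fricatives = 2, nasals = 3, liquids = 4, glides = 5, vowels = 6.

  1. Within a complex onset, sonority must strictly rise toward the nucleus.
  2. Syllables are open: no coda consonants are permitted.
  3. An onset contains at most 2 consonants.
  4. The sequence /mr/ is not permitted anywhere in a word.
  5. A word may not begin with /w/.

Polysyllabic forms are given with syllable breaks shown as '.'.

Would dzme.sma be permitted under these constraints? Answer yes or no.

no

dzme.sma — violates constraint 3: syllable 1 onset /dzm/ has 3 consonants (> 2) → not permitted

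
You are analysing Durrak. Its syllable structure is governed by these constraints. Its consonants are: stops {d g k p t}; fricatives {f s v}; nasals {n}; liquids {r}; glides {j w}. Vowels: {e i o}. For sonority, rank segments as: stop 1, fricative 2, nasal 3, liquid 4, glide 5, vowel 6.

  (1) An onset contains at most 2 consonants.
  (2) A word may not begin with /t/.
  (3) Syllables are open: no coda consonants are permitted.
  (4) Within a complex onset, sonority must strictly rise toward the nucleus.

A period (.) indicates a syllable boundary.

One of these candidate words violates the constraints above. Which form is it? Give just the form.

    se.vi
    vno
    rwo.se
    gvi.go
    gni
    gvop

se.vi — σ1 onset /s/, coda /∅/ ok; σ2 onset /v/, coda /∅/ ok → well-formed
vno — σ1 onset /vn/ (2→3 rises), coda /∅/ ok → well-formed
rwo.se — σ1 onset /rw/ (4→5 rises), coda /∅/ ok; σ2 onset /s/, coda /∅/ ok → well-formed
gvi.go — σ1 onset /gv/ (1→2 rises), coda /∅/ ok; σ2 onset /g/, coda /∅/ ok → well-formed
gni — σ1 onset /gn/ (1→3 rises), coda /∅/ ok → well-formed
gvop — violates constraint 3: syllable 1 coda /p/ has 1 consonant (> 0) → ill-formed

gvop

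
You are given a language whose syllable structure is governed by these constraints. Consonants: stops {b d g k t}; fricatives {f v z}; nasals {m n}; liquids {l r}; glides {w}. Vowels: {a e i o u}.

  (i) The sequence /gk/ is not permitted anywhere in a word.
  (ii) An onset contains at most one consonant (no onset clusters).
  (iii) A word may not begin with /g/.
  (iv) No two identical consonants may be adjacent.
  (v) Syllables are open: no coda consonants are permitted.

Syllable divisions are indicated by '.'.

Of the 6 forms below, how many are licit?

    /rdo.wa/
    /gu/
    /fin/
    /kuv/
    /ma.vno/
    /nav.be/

0

/rdo.wa/ — violates constraint (ii): syllable 1 onset /rd/ has 2 consonants (> 1) → illicit
/gu/ — violates constraint (iii): word begins with /g/ → illicit
/fin/ — violates constraint (v): syllable 1 coda /n/ has 1 consonant (> 0) → illicit
/kuv/ — violates constraint (v): syllable 1 coda /v/ has 1 consonant (> 0) → illicit
/ma.vno/ — violates constraint (ii): syllable 2 onset /vn/ has 2 consonants (> 1) → illicit
/nav.be/ — violates constraint (v): syllable 1 coda /v/ has 1 consonant (> 0) → illicit
No form is licit → 0.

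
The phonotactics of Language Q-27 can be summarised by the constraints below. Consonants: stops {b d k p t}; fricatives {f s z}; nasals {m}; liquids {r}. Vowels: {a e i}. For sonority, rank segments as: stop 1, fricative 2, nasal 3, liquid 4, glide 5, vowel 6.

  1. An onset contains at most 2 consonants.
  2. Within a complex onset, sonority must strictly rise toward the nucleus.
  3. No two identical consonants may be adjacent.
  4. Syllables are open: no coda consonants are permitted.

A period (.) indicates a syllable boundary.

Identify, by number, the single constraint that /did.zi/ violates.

/did.zi/: syllable 1 coda /d/ has 1 consonant (> 0).
This is a violation of constraint 4: "Syllables are open: no coda consonants are permitted."
The remaining constraints (1, 2, 3) are satisfied.

4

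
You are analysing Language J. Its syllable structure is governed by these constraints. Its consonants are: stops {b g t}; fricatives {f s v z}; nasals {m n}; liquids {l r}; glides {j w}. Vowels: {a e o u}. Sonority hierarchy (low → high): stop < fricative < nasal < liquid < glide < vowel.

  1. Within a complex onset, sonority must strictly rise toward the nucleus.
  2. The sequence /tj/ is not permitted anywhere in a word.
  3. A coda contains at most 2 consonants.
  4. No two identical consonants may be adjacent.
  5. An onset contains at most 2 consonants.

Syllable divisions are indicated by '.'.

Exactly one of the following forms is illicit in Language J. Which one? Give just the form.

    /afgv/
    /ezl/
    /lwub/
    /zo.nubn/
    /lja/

/afgv/

/afgv/ — violates constraint 3: syllable 1 coda /fgv/ has 3 consonants (> 2) → illicit
/ezl/ — σ1 onset /∅/, coda /zl/ (2C) ok → licit
/lwub/ — σ1 onset /lw/ (4→5 rises), coda /b/ ok → licit
/zo.nubn/ — σ1 onset /z/, coda /∅/ ok; σ2 onset /n/, coda /bn/ (2C) ok → licit
/lja/ — σ1 onset /lj/ (4→5 rises), coda /∅/ ok → licit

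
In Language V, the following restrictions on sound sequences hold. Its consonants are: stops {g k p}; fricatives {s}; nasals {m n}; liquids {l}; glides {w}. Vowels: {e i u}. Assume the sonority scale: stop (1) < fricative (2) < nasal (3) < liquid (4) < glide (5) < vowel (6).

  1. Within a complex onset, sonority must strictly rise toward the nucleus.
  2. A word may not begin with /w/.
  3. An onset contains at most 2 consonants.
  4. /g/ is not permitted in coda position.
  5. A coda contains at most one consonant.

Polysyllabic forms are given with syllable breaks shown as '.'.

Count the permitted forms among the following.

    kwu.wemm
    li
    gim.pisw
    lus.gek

2

kwu.wemm — violates constraint 5: syllable 2 coda /mm/ has 2 consonants (> 1) → not permitted
li — σ1 onset /l/, coda /∅/ ok → permitted
gim.pisw — violates constraint 5: syllable 2 coda /sw/ has 2 consonants (> 1) → not permitted
lus.gek — σ1 onset /l/, coda /s/ ok; σ2 onset /g/, coda /k/ ok → permitted
Permitted: li, lus.gek → 2.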